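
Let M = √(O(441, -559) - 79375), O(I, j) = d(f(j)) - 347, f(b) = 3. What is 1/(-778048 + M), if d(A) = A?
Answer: -778048/605358770023 - I*√79719/605358770023 ≈ -1.2853e-6 - 4.6641e-10*I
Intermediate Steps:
O(I, j) = -344 (O(I, j) = 3 - 347 = -344)
M = I*√79719 (M = √(-344 - 79375) = √(-79719) = I*√79719 ≈ 282.35*I)
1/(-778048 + M) = 1/(-778048 + I*√79719)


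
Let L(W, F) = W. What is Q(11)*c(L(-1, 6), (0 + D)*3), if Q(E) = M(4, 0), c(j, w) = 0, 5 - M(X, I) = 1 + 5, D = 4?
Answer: 0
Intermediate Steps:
M(X, I) = -1 (M(X, I) = 5 - (1 + 5) = 5 - 1*6 = 5 - 6 = -1)
Q(E) = -1
Q(11)*c(L(-1, 6), (0 + D)*3) = -1*0 = 0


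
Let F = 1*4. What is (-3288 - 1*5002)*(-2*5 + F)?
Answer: 49740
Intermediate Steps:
F = 4
(-3288 - 1*5002)*(-2*5 + F) = (-3288 - 1*5002)*(-2*5 + 4) = (-3288 - 5002)*(-10 + 4) = -8290*(-6) = 49740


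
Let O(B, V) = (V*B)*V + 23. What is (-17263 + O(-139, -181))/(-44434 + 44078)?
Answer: 4571019/356 ≈ 12840.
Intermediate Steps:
O(B, V) = 23 + B*V² (O(B, V) = (B*V)*V + 23 = B*V² + 23 = 23 + B*V²)
(-17263 + O(-139, -181))/(-44434 + 44078) = (-17263 + (23 - 139*(-181)²))/(-44434 + 44078) = (-17263 + (23 - 139*32761))/(-356) = (-17263 + (23 - 4553779))*(-1/356) = (-17263 - 4553756)*(-1/356) = -4571019*(-1/356) = 4571019/356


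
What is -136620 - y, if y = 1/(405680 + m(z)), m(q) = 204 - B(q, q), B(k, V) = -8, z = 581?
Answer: -55452965041/405892 ≈ -1.3662e+5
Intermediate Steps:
m(q) = 212 (m(q) = 204 - 1*(-8) = 204 + 8 = 212)
y = 1/405892 (y = 1/(405680 + 212) = 1/405892 ≈ 2.4637e-6)
-136620 - y = -136620 - 1*1/405892 = -136620 - 1/405892 = -55452965041/405892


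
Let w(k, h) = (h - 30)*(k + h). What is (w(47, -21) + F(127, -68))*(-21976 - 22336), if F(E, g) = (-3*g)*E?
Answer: -1089277584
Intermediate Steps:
w(k, h) = (-30 + h)*(h + k)
F(E, g) = -3*E*g
(w(47, -21) + F(127, -68))*(-21976 - 22336) = (((-21)² - 30*(-21) - 30*47 - 21*47) - 3*127*(-68))*(-21976 - 22336) = ((441 + 630 - 1410 - 987) + 25908)*(-44312) = (-1326 + 25908)*(-44312) = 24582*(-44312) = -1089277584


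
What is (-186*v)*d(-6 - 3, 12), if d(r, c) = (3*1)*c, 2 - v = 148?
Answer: 977616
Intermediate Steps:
v = -146 (v = 2 - 1*148 = 2 - 148 = -146)
d(r, c) = 3*c
(-186*v)*d(-6 - 3, 12) = (-186*(-146))*(3*12) = 27156*36 = 977616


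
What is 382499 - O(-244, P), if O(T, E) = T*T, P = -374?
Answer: 322963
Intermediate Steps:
O(T, E) = T²
382499 - O(-244, P) = 382499 - 1*(-244)² = 382499 - 1*59536 = 382499 - 59536 = 322963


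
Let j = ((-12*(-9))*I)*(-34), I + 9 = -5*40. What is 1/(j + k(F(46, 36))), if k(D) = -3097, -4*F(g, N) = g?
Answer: 1/764351 ≈ 1.3083e-6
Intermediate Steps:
F(g, N) = -g/4
I = -209 (I = -9 - 5*40 = -9 - 200 = -209)
j = 767448 (j = (-12*(-9)*(-209))*(-34) = (108*(-209))*(-34) = -22572*(-34) = 767448)
1/(j + k(F(46, 36))) = 1/(767448 - 3097) = 1/764351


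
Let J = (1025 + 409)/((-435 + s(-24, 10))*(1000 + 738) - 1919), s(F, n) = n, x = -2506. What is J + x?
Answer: -1855867348/740569 ≈ -2506.0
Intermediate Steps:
J = -1434/740569 (J = (1025 + 409)/((-435 + 10)*(1000 + 738) - 1919) = 1434/(-425*1738 - 1919) = 1434/(-738650 - 1919) = 1434/(-740569) = 1434*(-1/740569) = -1434/740569 ≈ -0.0019363)
J + x = -1434/740569 - 2506 = -1855867348/740569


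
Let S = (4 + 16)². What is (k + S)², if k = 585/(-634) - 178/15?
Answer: 13559870911129/90440100 ≈ 1.4993e+5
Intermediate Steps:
S = 400 (S = 20² = 400)
k = -121627/9510 (k = 585*(-1/634) - 178*1/15 = -585/634 - 178/15 = -121627/9510 ≈ -12.789)
(k + S)² = (-121627/9510 + 400)² = (3682373/9510)² = 13559870911129/90440100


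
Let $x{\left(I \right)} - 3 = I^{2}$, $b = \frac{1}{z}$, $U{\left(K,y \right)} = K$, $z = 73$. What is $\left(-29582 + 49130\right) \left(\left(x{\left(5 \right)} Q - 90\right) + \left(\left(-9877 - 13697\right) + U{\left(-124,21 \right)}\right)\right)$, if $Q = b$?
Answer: $- \frac{33945023808}{73} \approx -4.65 \cdot 10^{8}$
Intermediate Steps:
$b = \frac{1}{73} \approx 0.013699$
$Q = \frac{1}{73} \approx 0.013699$
$x{\left(I \right)} = 3 + I^{2}$
$\left(-29582 + 49130\right) \left(\left(x{\left(5 \right)} Q - 90\right) + \left(\left(-9877 - 13697\right) + U{\left(-124,21 \right)}\right)\right) = \left(-29582 + 49130\right) \left(\left(\left(3 + 5^{2}\right) \frac{1}{73} - 90\right) - 23698\right) = 19548 \left(\left(\left(3 + 25\right) \frac{1}{73} - 90\right) - 23698\right) = 19548 \left(\left(28 \cdot \frac{1}{73} - 90\right) - 23698\right) = 19548 \left(\left(\frac{28}{73} - 90\right) - 23698\right) = 19548 \left(- \frac{6542}{73} - 23698\right) = 19548 \left(- \frac{1736496}{73}\right) = - \frac{33945023808}{73}$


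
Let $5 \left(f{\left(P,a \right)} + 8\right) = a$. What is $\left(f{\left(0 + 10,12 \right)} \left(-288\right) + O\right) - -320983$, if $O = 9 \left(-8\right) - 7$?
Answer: $\frac{1612584}{5} \approx 3.2252 \cdot 10^{5}$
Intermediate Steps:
$f{\left(P,a \right)} = -8 + \frac{a}{5}$
$O = -79$ ($O = -72 - 7 = -79$)
$\left(f{\left(0 + 10,12 \right)} \left(-288\right) + O\right) - -320983 = \left(\left(-8 + \frac{1}{5} \cdot 12\right) \left(-288\right) - 79\right) - -320983 = \left(\left(-8 + \frac{12}{5}\right) \left(-288\right) - 79\right) + 320983 = \left(\left(- \frac{28}{5}\right) \left(-288\right) - 79\right) + 320983 = \left(\frac{8064}{5} - 79\right) + 320983 = \frac{7669}{5} + 320983 = \frac{1612584}{5}$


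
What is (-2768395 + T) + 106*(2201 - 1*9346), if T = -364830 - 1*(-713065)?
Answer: -3177530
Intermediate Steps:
T = 348235 (T = -364830 + 713065 = 348235)
(-2768395 + T) + 106*(2201 - 1*9346) = (-2768395 + 348235) + 106*(2201 - 1*9346) = -2420160 + 106*(2201 - 9346) = -2420160 + 106*(-7145) = -2420160 - 757370 = -3177530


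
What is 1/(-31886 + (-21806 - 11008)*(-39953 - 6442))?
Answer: 1/1522373644 ≈ 6.5687e-10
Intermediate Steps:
1/(-31886 + (-21806 - 11008)*(-39953 - 6442)) = 1/(-31886 - 32814*(-46395)) = 1/(-31886 + 1522405530) = 1/1522373644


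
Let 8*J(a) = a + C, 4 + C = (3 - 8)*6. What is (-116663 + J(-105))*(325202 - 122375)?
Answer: -189327443361/8 ≈ -2.3666e+10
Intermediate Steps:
C = -34 (C = -4 + (3 - 8)*6 = -4 - 5*6 = -4 - 30 = -34)
J(a) = -17/4 + a/8 (J(a) = (a - 34)/8 = (-34 + a)/8 = -17/4 + a/8)
(-116663 + J(-105))*(325202 - 122375) = (-116663 + (-17/4 + (1/8)*(-105)))*(325202 - 122375) = (-116663 + (-17/4 - 105/8))*202827 = (-116663 - 139/8)*202827 = -933443/8*202827 = -189327443361/8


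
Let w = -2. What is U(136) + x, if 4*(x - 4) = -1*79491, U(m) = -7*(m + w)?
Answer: -83227/4 ≈ -20807.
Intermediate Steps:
U(m) = 14 - 7*m (U(m) = -7*(m - 2) = -7*(-2 + m) = 14 - 7*m)
x = -79475/4 (x = 4 + (-1*79491)/4 = 4 + (1/4)*(-79491) = 4 - 79491/4 = -79475/4 ≈ -19869.)
U(136) + x = (14 - 7*136) - 79475/4 = (14 - 952) - 79475/4 = -938 - 79475/4 = -83227/4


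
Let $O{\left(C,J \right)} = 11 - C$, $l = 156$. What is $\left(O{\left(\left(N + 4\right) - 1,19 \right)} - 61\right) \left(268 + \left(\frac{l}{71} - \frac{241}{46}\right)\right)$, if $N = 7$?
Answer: $- \frac{25960590}{1633} \approx -15897.0$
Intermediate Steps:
$\left(O{\left(\left(N + 4\right) - 1,19 \right)} - 61\right) \left(268 + \left(\frac{l}{71} - \frac{241}{46}\right)\right) = \left(\left(11 - \left(\left(7 + 4\right) - 1\right)\right) - 61\right) \left(268 + \left(\frac{156}{71} - \frac{241}{46}\right)\right) = \left(\left(11 - \left(11 - 1\right)\right) - 61\right) \left(268 + \left(156 \cdot \frac{1}{71} - \frac{241}{46}\right)\right) = \left(\left(11 - 10\right) - 61\right) \left(268 + \left(\frac{156}{71} - \frac{241}{46}\right)\right) = \left(\left(11 - 10\right) - 61\right) \left(268 - \frac{9935}{3266}\right) = \left(1 - 61\right) \frac{865353}{3266} = \left(-60\right) \frac{865353}{3266} = - \frac{25960590}{1633}$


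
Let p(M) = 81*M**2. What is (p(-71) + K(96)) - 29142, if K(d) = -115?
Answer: 379064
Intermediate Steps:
(p(-71) + K(96)) - 29142 = (81*(-71)**2 - 115) - 29142 = (81*5041 - 115) - 29142 = (408321 - 115) - 29142 = 408206 - 29142 = 379064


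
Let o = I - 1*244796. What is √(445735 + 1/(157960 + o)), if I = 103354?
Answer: √121616264774658/16518 ≈ 667.63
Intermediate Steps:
o = -141442 (o = 103354 - 1*244796 = 103354 - 244796 = -141442)
√(445735 + 1/(157960 + o)) = √(445735 + 1/(157960 - 141442)) = √(445735 + 1/16518) = √(7362650731/16518) = √121616264774658/16518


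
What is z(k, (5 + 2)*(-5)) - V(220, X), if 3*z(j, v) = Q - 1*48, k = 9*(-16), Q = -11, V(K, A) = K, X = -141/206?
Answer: -719/3 ≈ -239.67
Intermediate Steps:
X = -141/206 (X = -141*1/206 = -141/206 ≈ -0.68447)
k = -144
z(j, v) = -59/3 (z(j, v) = (-11 - 1*48)/3 = (-11 - 48)/3 = (⅓)*(-59) = -59/3)
z(k, (5 + 2)*(-5)) - V(220, X) = -59/3 - 1*220 = -59/3 - 220 = -719/3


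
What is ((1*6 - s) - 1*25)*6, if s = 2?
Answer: -126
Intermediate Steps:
((1*6 - s) - 1*25)*6 = ((1*6 - 1*2) - 1*25)*6 = ((6 - 2) - 25)*6 = (4 - 25)*6 = -21*6 = -126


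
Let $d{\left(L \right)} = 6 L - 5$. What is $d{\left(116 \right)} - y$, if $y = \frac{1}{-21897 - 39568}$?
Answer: $\frac{42472316}{61465} \approx 691.0$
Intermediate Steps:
$d{\left(L \right)} = -5 + 6 L$
$y = - \frac{1}{61465}$ ($y = \frac{1}{-61465} = - \frac{1}{61465} \approx -1.6269 \cdot 10^{-5}$)
$d{\left(116 \right)} - y = \left(-5 + 6 \cdot 116\right) - - \frac{1}{61465} = \left(-5 + 696\right) + \frac{1}{61465} = 691 + \frac{1}{61465} = \frac{42472316}{61465}$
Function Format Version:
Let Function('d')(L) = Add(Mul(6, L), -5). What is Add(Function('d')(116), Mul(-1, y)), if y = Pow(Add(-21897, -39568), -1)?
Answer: Rational(42472316, 61465) ≈ 691.00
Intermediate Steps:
Function('d')(L) = Add(-5, Mul(6, L))
y = Rational(-1, 61465) (y = Pow(-61465, -1) = Rational(-1, 61465) ≈ -1.6269e-5)
Add(Function('d')(116), Mul(-1, y)) = Add(Add(-5, Mul(6, 116)), Mul(-1, Rational(-1, 61465))) = Add(Add(-5, 696), Rational(1, 61465)) = Add(691, Rational(1, 61465)) = Rational(42472316, 61465)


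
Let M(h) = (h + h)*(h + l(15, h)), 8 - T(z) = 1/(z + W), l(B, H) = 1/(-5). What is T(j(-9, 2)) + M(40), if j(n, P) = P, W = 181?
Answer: 584135/183 ≈ 3192.0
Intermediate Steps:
l(B, H) = -⅕
T(z) = 8 - 1/(181 + z) (T(z) = 8 - 1/(z + 181) = 8 - 1/(181 + z))
M(h) = 2*h*(-⅕ + h) (M(h) = (h + h)*(h - ⅕) = (2*h)*(-⅕ + h) = 2*h*(-⅕ + h))
T(j(-9, 2)) + M(40) = (1447 + 8*2)/(181 + 2) + (⅖)*40*(-1 + 5*40) = (1447 + 16)/183 + (⅖)*40*(-1 + 200) = (1/183)*1463 + (⅖)*40*199 = 1463/183 + 3184 = 584135/183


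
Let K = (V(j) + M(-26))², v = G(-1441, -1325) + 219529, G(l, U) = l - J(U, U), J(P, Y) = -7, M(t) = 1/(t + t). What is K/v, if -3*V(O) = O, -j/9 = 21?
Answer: 2145125/117945776 ≈ 0.018187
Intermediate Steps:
M(t) = 1/(2*t)
j = -189 (j = -9*21 = -189)
V(O) = -O/3
G(l, U) = 7 + l (G(l, U) = l - 1*(-7) = l + 7 = 7 + l)
v = 218095 (v = (7 - 1441) + 219529 = -1434 + 219529 = 218095)
K = 10725625/2704 (K = (-⅓*(-189) + (½)/(-26))² = (63 + (½)*(-1/26))² = (63 - 1/52)² = (3275/52)² = 10725625/2704 ≈ 3966.6)
K/v = (10725625/2704)/218095 = (10725625/2704)*(1/218095) = 2145125/117945776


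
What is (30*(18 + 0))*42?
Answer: 22680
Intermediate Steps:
(30*(18 + 0))*42 = (30*18)*42 = 540*42 = 22680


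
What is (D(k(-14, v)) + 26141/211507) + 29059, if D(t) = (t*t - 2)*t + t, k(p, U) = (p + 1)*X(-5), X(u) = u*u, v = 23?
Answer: -7254423786546/211507 ≈ -3.4299e+7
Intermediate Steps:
X(u) = u**2
k(p, U) = 25 + 25*p (k(p, U) = (p + 1)*(-5)**2 = (1 + p)*25 = 25 + 25*p)
D(t) = t + t*(-2 + t**2) (D(t) = (t**2 - 2)*t + t = (-2 + t**2)*t + t = t*(-2 + t**2) + t = t + t*(-2 + t**2))
(D(k(-14, v)) + 26141/211507) + 29059 = (((25 + 25*(-14))**3 - (25 + 25*(-14))) + 26141/211507) + 29059 = (((25 - 350)**3 - (25 - 350)) + 26141*(1/211507)) + 29059 = (((-325)**3 - 1*(-325)) + 26141/211507) + 29059 = ((-34328125 + 325) + 26141/211507) + 29059 = (-34327800 + 26141/211507) + 29059 = -7260569968459/211507 + 29059 = -7254423786546/211507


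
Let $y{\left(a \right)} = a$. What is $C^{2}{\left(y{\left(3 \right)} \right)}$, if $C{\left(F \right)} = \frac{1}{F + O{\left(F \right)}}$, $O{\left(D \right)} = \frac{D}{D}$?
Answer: $\frac{1}{16} \approx 0.0625$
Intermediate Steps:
$O{\left(D \right)} = 1$
$C{\left(F \right)} = \frac{1}{1 + F}$ ($C{\left(F \right)} = \frac{1}{F + 1} = \frac{1}{1 + F}$)
$C^{2}{\left(y{\left(3 \right)} \right)} = \left(\frac{1}{1 + 3}\right)^{2} = \left(\frac{1}{4}\right)^{2} = \frac{1}{16}$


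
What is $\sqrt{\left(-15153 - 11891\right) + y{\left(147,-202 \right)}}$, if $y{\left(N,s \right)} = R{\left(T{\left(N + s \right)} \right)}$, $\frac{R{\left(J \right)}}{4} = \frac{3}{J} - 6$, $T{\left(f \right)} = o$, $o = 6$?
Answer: $i \sqrt{27066} \approx 164.52 i$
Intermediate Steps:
$T{\left(f \right)} = 6$
$R{\left(J \right)} = -24 + \frac{12}{J}$ ($R{\left(J \right)} = 4 \left(\frac{3}{J} - 6\right) = 4 \left(-6 + \frac{3}{J}\right) = -24 + \frac{12}{J}$)
$y{\left(N,s \right)} = -22$ ($y{\left(N,s \right)} = -24 + \frac{12}{6} = -24 + 12 \cdot \frac{1}{6} = -24 + 2 = -22$)
$\sqrt{\left(-15153 - 11891\right) + y{\left(147,-202 \right)}} = \sqrt{\left(-15153 - 11891\right) - 22} = \sqrt{-27044 - 22} = \sqrt{-27066} = i \sqrt{27066}$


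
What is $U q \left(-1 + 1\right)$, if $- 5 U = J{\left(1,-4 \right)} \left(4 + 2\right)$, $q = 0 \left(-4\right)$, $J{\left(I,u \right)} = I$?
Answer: $0$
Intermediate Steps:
$q = 0$
$U = - \frac{6}{5}$ ($U = - \frac{1 \left(4 + 2\right)}{5} = - \frac{1 \cdot 6}{5} = \left(- \frac{1}{5}\right) 6 = - \frac{6}{5} \approx -1.2$)
$U q \left(-1 + 1\right) = - \frac{6 \cdot 0 \left(-1 + 1\right)}{5} = - \frac{6 \cdot 0 \cdot 0}{5} = \left(- \frac{6}{5}\right) 0 = 0$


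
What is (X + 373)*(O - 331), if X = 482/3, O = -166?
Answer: -795697/3 ≈ -2.6523e+5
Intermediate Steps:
X = 482/3 (X = 482*(⅓) = 482/3 ≈ 160.67)
(X + 373)*(O - 331) = (482/3 + 373)*(-166 - 331) = (1601/3)*(-497) = -795697/3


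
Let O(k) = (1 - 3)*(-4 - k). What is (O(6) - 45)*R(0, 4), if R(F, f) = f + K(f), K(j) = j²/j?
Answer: -200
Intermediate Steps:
K(j) = j
O(k) = 8 + 2*k (O(k) = -2*(-4 - k) = 8 + 2*k)
R(F, f) = 2*f (R(F, f) = f + f = 2*f)
(O(6) - 45)*R(0, 4) = ((8 + 2*6) - 45)*(2*4) = ((8 + 12) - 45)*8 = (20 - 45)*8 = -25*8 = -200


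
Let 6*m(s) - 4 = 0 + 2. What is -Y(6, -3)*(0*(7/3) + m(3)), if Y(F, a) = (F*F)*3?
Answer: -108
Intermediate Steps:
m(s) = 1 (m(s) = ⅔ + (0 + 2)/6 = ⅔ + (⅙)*2 = ⅔ + ⅓ = 1)
Y(F, a) = 3*F² (Y(F, a) = F²*3 = 3*F²)
-Y(6, -3)*(0*(7/3) + m(3)) = -3*6²*(0*(7/3) + 1) = -3*36*(0*(7*(⅓)) + 1) = -108*(0*(7/3) + 1) = -108*(0 + 1) = -108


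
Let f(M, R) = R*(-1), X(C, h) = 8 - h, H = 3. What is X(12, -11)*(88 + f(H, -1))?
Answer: 1691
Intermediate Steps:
f(M, R) = -R
X(12, -11)*(88 + f(H, -1)) = (8 - 1*(-11))*(88 - 1*(-1)) = (8 + 11)*(88 + 1) = 19*89 = 1691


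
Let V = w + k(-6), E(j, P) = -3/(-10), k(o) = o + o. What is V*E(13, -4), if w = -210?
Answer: -333/5 ≈ -66.600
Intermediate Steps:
k(o) = 2*o
E(j, P) = 3/10 (E(j, P) = -3*(-1/10) = 3/10)
V = -222 (V = -210 + 2*(-6) = -210 - 12 = -222)
V*E(13, -4) = -222*3/10 = -333/5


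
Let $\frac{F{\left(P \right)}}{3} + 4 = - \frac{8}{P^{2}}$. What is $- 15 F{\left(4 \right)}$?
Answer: $\frac{405}{2} \approx 202.5$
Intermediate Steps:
$F{\left(P \right)} = -12 - \frac{24}{P^{2}}$ ($F{\left(P \right)} = -12 + 3 \left(- \frac{8}{P^{2}}\right) = -12 - \frac{24}{P^{2}}$)
$- 15 F{\left(4 \right)} = - 15 \left(-12 - \frac{24}{16}\right) = - 15 \left(-12 - \frac{3}{2}\right) = \left(-15\right) \left(- \frac{27}{2}\right) = \frac{405}{2}$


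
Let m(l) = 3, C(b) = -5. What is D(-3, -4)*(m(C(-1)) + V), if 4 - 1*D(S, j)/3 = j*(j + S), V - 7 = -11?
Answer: 72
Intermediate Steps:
V = -4 (V = 7 - 11 = -4)
D(S, j) = 12 - 3*j*(S + j) (D(S, j) = 12 - 3*j*(j + S) = 12 - 3*j*(S + j))
D(-3, -4)*(m(C(-1)) + V) = (12 - 3*(-4)² - 3*(-3)*(-4))*(3 - 4) = (12 - 3*16 - 36)*(-1) = (12 - 48 - 36)*(-1) = -72*(-1) = 72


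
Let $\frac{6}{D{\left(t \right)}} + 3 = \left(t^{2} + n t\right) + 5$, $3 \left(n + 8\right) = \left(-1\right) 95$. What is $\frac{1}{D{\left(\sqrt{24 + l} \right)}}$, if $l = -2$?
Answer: $4 - \frac{119 \sqrt{22}}{18} \approx -27.009$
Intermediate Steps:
$n = - \frac{119}{3}$ ($n = -8 + \frac{\left(-1\right) 95}{3} = -8 + \frac{1}{3} \left(-95\right) = -8 - \frac{95}{3} = - \frac{119}{3} \approx -39.667$)
$D{\left(t \right)} = \frac{6}{2 + t^{2} - \frac{119 t}{3}}$ ($D{\left(t \right)} = \frac{6}{-3 + \left(\left(t^{2} - \frac{119 t}{3}\right) + 5\right)} = \frac{6}{-3 + \left(5 + t^{2} - \frac{119 t}{3}\right)} = \frac{6}{2 + t^{2} - \frac{119 t}{3}}$)
$\frac{1}{D{\left(\sqrt{24 + l} \right)}} = \frac{1}{18 \frac{1}{6 - 119 \sqrt{24 - 2} + 3 \left(\sqrt{24 - 2}\right)^{2}}} = \frac{1}{18 \frac{1}{6 - 119 \sqrt{22} + 3 \left(\sqrt{22}\right)^{2}}} = \frac{1}{18 \frac{1}{6 - 119 \sqrt{22} + 3 \cdot 22}} = \frac{1}{18 \frac{1}{6 - 119 \sqrt{22} + 66}} = \frac{1}{18 \frac{1}{72 - 119 \sqrt{22}}} = 4 - \frac{119 \sqrt{22}}{18}$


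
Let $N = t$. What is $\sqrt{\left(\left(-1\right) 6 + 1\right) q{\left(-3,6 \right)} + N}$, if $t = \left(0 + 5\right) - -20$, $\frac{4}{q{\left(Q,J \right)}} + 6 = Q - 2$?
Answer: $\frac{\sqrt{3245}}{11} \approx 5.1786$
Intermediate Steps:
$q{\left(Q,J \right)} = \frac{4}{-8 + Q}$ ($q{\left(Q,J \right)} = \frac{4}{-6 + \left(Q - 2\right)} = \frac{4}{-6 + \left(-2 + Q\right)} = \frac{4}{-8 + Q}$)
$t = 25$ ($t = 5 + 20 = 25$)
$N = 25$
$\sqrt{\left(\left(-1\right) 6 + 1\right) q{\left(-3,6 \right)} + N} = \sqrt{\left(\left(-1\right) 6 + 1\right) \frac{4}{-8 - 3} + 25} = \sqrt{\left(-6 + 1\right) \frac{4}{-11} + 25} = \sqrt{- 5 \cdot 4 \left(- \frac{1}{11}\right) + 25} = \sqrt{\left(-5\right) \left(- \frac{4}{11}\right) + 25} = \sqrt{\frac{20}{11} + 25} = \sqrt{\frac{295}{11}} = \frac{\sqrt{3245}}{11}$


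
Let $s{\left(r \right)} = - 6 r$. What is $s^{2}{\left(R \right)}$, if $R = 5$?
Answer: $900$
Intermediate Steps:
$s^{2}{\left(R \right)} = \left(\left(-6\right) 5\right)^{2} = \left(-30\right)^{2} = 900$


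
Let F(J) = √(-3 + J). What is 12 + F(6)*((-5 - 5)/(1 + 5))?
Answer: 12 - 5*√3/3 ≈ 9.1133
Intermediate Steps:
12 + F(6)*((-5 - 5)/(1 + 5)) = 12 + √(-3 + 6)*((-5 - 5)/(1 + 5)) = 12 + √3*(-10/6) = 12 + √3*(-10*⅙) = 12 + √3*(-5/3) = 12 - 5*√3/3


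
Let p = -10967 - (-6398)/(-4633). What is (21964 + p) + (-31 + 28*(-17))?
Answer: 48593772/4633 ≈ 10489.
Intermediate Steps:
p = -50816509/4633 (p = -10967 - (-6398)*(-1)/4633 = -10967 - 1*6398/4633 = -10967 - 6398/4633 = -50816509/4633 ≈ -10968.)
(21964 + p) + (-31 + 28*(-17)) = (21964 - 50816509/4633) + (-31 + 28*(-17)) = 50942703/4633 + (-31 - 476) = 50942703/4633 - 507 = 48593772/4633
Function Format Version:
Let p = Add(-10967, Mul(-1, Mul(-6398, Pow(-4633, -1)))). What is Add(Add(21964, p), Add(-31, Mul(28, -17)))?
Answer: Rational(48593772, 4633) ≈ 10489.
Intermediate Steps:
p = Rational(-50816509, 4633) (p = Add(-10967, Mul(-1, Mul(-6398, Rational(-1, 4633)))) = Add(-10967, Mul(-1, Rational(6398, 4633))) = Add(-10967, Rational(-6398, 4633)) = Rational(-50816509, 4633) ≈ -10968.)
Add(Add(21964, p), Add(-31, Mul(28, -17))) = Add(Add(21964, Rational(-50816509, 4633)), Add(-31, Mul(28, -17))) = Add(Rational(50942703, 4633), Add(-31, -476)) = Add(Rational(50942703, 4633), -507) = Rational(48593772, 4633)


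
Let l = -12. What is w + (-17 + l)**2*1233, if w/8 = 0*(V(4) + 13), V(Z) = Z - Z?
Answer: 1036953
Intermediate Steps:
V(Z) = 0
w = 0 (w = 8*(0*(0 + 13)) = 8*(0*13) = 8*0 = 0)
w + (-17 + l)**2*1233 = 0 + (-17 - 12)**2*1233 = 0 + (-29)**2*1233 = 0 + 841*1233 = 0 + 1036953 = 1036953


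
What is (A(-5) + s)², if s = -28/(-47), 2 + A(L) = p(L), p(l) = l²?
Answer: 1229881/2209 ≈ 556.76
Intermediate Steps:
A(L) = -2 + L²
s = 28/47 (s = -28*(-1/47) = 28/47 ≈ 0.59575)
(A(-5) + s)² = ((-2 + (-5)²) + 28/47)² = ((-2 + 25) + 28/47)² = (23 + 28/47)² = (1109/47)² = 1229881/2209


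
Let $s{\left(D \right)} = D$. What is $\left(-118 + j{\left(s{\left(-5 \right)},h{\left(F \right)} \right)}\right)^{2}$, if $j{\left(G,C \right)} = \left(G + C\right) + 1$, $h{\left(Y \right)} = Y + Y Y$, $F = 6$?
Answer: $6400$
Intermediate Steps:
$h{\left(Y \right)} = Y + Y^{2}$
$j{\left(G,C \right)} = 1 + C + G$ ($j{\left(G,C \right)} = \left(C + G\right) + 1 = 1 + C + G$)
$\left(-118 + j{\left(s{\left(-5 \right)},h{\left(F \right)} \right)}\right)^{2} = \left(-118 + \left(1 + 6 \left(1 + 6\right) - 5\right)\right)^{2} = \left(-118 + \left(1 + 6 \cdot 7 - 5\right)\right)^{2} = \left(-118 + \left(1 + 42 - 5\right)\right)^{2} = \left(-118 + 38\right)^{2} = \left(-80\right)^{2} = 6400$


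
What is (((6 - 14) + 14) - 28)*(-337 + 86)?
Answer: 5522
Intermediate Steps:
(((6 - 14) + 14) - 28)*(-337 + 86) = ((-8 + 14) - 28)*(-251) = (6 - 28)*(-251) = -22*(-251) = 5522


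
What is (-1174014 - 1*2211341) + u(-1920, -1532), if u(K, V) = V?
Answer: -3386887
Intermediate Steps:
(-1174014 - 1*2211341) + u(-1920, -1532) = (-1174014 - 1*2211341) - 1532 = (-1174014 - 2211341) - 1532 = -3385355 - 1532 = -3386887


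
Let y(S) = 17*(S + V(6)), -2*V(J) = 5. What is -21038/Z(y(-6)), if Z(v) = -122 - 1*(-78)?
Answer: 10519/22 ≈ 478.14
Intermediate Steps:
V(J) = -5/2 (V(J) = -1/2*5 = -5/2)
y(S) = -85/2 + 17*S (y(S) = 17*(S - 5/2) = 17*(-5/2 + S) = -85/2 + 17*S)
Z(v) = -44 (Z(v) = -122 + 78 = -44)
-21038/Z(y(-6)) = -21038/(-44) = -21038*(-1/44) = 10519/22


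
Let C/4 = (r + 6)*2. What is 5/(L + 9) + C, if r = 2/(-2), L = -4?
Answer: 41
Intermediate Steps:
r = -1 (r = 2*(-½) = -1)
C = 40 (C = 4*((-1 + 6)*2) = 4*(5*2) = 4*10 = 40)
5/(L + 9) + C = 5/(-4 + 9) + 40 = 5/5 + 40 = 5*(⅕) + 40 = 1 + 40 = 41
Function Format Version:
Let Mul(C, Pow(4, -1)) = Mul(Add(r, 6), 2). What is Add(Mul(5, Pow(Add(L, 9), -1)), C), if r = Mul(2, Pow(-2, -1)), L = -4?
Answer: 41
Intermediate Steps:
r = -1 (r = Mul(2, Rational(-1, 2)) = -1)
C = 40 (C = Mul(4, Mul(Add(-1, 6), 2)) = Mul(4, Mul(5, 2)) = Mul(4, 10) = 40)
Add(Mul(5, Pow(Add(L, 9), -1)), C) = Add(Mul(5, Pow(Add(-4, 9), -1)), 40) = Add(Mul(5, Pow(5, -1)), 40) = Add(Mul(5, Rational(1, 5)), 40) = Add(1, 40) = 41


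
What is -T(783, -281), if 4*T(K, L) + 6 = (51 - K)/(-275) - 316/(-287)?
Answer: 88283/157850 ≈ 0.55928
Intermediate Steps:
T(K, L) = -401287/315700 + K/1100 (T(K, L) = -3/2 + ((51 - K)/(-275) - 316/(-287))/4 = -3/2 + ((51 - K)*(-1/275) - 316*(-1/287))/4 = -3/2 + ((-51/275 + K/275) + 316/287)/4 = -3/2 + (72263/78925 + K/275)/4 = -3/2 + (72263/315700 + K/1100) = -401287/315700 + K/1100)
-T(783, -281) = -(-401287/315700 + (1/1100)*783) = -(-401287/315700 + 783/1100) = -1*(-88283/157850) = 88283/157850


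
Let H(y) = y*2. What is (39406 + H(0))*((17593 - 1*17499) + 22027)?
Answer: 871700126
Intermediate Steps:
H(y) = 2*y
(39406 + H(0))*((17593 - 1*17499) + 22027) = (39406 + 2*0)*((17593 - 1*17499) + 22027) = (39406 + 0)*((17593 - 17499) + 22027) = 39406*(94 + 22027) = 39406*22121 = 871700126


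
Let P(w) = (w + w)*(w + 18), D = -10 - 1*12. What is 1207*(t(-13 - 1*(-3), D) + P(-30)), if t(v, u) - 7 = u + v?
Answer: 838865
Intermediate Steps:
D = -22 (D = -10 - 12 = -22)
t(v, u) = 7 + u + v (t(v, u) = 7 + (u + v) = 7 + u + v)
P(w) = 2*w*(18 + w) (P(w) = (2*w)*(18 + w) = 2*w*(18 + w))
1207*(t(-13 - 1*(-3), D) + P(-30)) = 1207*((7 - 22 + (-13 - 1*(-3))) + 2*(-30)*(18 - 30)) = 1207*((7 - 22 + (-13 + 3)) + 2*(-30)*(-12)) = 1207*((7 - 22 - 10) + 720) = 1207*(-25 + 720) = 1207*695 = 838865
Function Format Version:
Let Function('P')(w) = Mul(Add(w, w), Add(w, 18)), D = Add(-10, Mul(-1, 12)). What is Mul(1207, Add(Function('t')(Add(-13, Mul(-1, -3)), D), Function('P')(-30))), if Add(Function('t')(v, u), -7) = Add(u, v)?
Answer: 838865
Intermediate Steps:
D = -22 (D = Add(-10, -12) = -22)
Function('t')(v, u) = Add(7, u, v) (Function('t')(v, u) = Add(7, Add(u, v)) = Add(7, u, v))
Function('P')(w) = Mul(2, w, Add(18, w)) (Function('P')(w) = Mul(Mul(2, w), Add(18, w)) = Mul(2, w, Add(18, w)))
Mul(1207, Add(Function('t')(Add(-13, Mul(-1, -3)), D), Function('P')(-30))) = Mul(1207, Add(Add(7, -22, Add(-13, Mul(-1, -3))), Mul(2, -30, Add(18, -30)))) = Mul(1207, Add(Add(7, -22, Add(-13, 3)), Mul(2, -30, -12))) = Mul(1207, Add(Add(7, -22, -10), 720)) = Mul(1207, Add(-25, 720)) = Mul(1207, 695) = 838865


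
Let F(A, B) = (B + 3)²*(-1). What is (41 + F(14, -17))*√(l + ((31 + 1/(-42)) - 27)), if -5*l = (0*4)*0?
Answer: -155*√7014/42 ≈ -309.08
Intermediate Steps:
l = 0 (l = -0*4*0/5 = -0*0 = -⅕*0 = 0)
F(A, B) = -(3 + B)² (F(A, B) = (3 + B)²*(-1) = -(3 + B)²)
(41 + F(14, -17))*√(l + ((31 + 1/(-42)) - 27)) = (41 - (3 - 17)²)*√(0 + ((31 + 1/(-42)) - 27)) = (41 - 1*(-14)²)*√(0 + ((31 - 1/42) - 27)) = (41 - 1*196)*√(0 + (1301/42 - 27)) = (41 - 196)*√(0 + 167/42) = -155*√7014/42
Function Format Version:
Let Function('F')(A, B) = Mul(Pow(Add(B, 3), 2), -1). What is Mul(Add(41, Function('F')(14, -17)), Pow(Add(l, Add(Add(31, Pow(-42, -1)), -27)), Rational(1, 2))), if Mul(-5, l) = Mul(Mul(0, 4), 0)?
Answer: Mul(Rational(-155, 42), Pow(7014, Rational(1, 2))) ≈ -309.08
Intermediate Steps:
l = 0 (l = Mul(Rational(-1, 5), Mul(Mul(0, 4), 0)) = Mul(Rational(-1, 5), Mul(0, 0)) = Mul(Rational(-1, 5), 0) = 0)
Function('F')(A, B) = Mul(-1, Pow(Add(3, B), 2)) (Function('F')(A, B) = Mul(Pow(Add(3, B), 2), -1) = Mul(-1, Pow(Add(3, B), 2)))
Mul(Add(41, Function('F')(14, -17)), Pow(Add(l, Add(Add(31, Pow(-42, -1)), -27)), Rational(1, 2))) = Mul(Add(41, Mul(-1, Pow(Add(3, -17), 2))), Pow(Add(0, Add(Add(31, Pow(-42, -1)), -27)), Rational(1, 2))) = Mul(Add(41, Mul(-1, Pow(-14, 2))), Pow(Add(0, Add(Add(31, Rational(-1, 42)), -27)), Rational(1, 2))) = Mul(Add(41, Mul(-1, 196)), Pow(Add(0, Add(Rational(1301, 42), -27)), Rational(1, 2))) = Mul(Add(41, -196), Pow(Add(0, Rational(167, 42)), Rational(1, 2))) = Mul(-155, Pow(Rational(167, 42), Rational(1, 2))) = Mul(-155, Mul(Rational(1, 42), Pow(7014, Rational(1, 2)))) = Mul(Rational(-155, 42), Pow(7014, Rational(1, 2)))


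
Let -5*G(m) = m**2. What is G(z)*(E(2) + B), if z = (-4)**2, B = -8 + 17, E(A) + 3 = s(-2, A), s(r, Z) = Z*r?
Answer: -512/5 ≈ -102.40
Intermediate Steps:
E(A) = -3 - 2*A (E(A) = -3 + A*(-2) = -3 - 2*A)
B = 9
z = 16
G(m) = -m**2/5
G(z)*(E(2) + B) = (-1/5*16**2)*((-3 - 2*2) + 9) = (-1/5*256)*((-3 - 4) + 9) = -256*(-7 + 9)/5 = -256/5*2 = -512/5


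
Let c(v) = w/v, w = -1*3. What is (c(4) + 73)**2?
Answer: 83521/16 ≈ 5220.1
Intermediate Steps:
w = -3
c(v) = -3/v
(c(4) + 73)**2 = (-3/4 + 73)**2 = (289/4)**2 = 83521/16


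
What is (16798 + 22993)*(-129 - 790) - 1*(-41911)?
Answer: -36526018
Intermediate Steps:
(16798 + 22993)*(-129 - 790) - 1*(-41911) = 39791*(-919) + 41911 = -36567929 + 41911 = -36526018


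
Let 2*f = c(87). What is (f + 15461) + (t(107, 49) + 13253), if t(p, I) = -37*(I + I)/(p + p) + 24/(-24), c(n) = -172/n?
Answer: 267122384/9309 ≈ 28695.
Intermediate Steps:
f = -86/87 (f = (-172/87)/2 = (-172*1/87)/2 = (½)*(-172/87) = -86/87 ≈ -0.98851)
t(p, I) = -1 - 37*I/p (t(p, I) = -37*I/p + 24*(-1/24) = -37*I/p - 1 = -1 - 37*I/p)
(f + 15461) + (t(107, 49) + 13253) = (-86/87 + 15461) + ((-1*107 - 37*49)/107 + 13253) = 1345021/87 + ((-107 - 1813)/107 + 13253) = 1345021/87 + ((1/107)*(-1920) + 13253) = 1345021/87 + (-1920/107 + 13253) = 1345021/87 + 1416151/107 = 267122384/9309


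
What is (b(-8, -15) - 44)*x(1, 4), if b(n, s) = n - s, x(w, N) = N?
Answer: -148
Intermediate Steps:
(b(-8, -15) - 44)*x(1, 4) = ((-8 - 1*(-15)) - 44)*4 = ((-8 + 15) - 44)*4 = (7 - 44)*4 = -37*4 = -148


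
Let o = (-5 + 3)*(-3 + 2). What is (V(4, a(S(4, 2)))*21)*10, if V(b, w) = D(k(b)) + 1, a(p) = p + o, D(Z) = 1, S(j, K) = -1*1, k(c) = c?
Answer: 420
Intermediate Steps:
o = 2 (o = -2*(-1) = 2)
S(j, K) = -1
a(p) = 2 + p (a(p) = p + 2 = 2 + p)
V(b, w) = 2 (V(b, w) = 1 + 1 = 2)
(V(4, a(S(4, 2)))*21)*10 = (2*21)*10 = 42*10 = 420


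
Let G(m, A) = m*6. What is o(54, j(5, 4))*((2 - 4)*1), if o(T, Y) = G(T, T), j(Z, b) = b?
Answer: -648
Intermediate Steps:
G(m, A) = 6*m
o(T, Y) = 6*T
o(54, j(5, 4))*((2 - 4)*1) = (6*54)*((2 - 4)*1) = 324*(-2*1) = 324*(-2) = -648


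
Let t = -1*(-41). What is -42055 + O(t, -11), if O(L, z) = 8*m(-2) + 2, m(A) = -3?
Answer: -42077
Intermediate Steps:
t = 41
O(L, z) = -22 (O(L, z) = 8*(-3) + 2 = -24 + 2 = -22)
-42055 + O(t, -11) = -42055 - 22 = -42077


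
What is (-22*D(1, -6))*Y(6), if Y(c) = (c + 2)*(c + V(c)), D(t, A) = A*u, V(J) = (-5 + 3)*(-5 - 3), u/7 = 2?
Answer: 325248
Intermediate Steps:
u = 14 (u = 7*2 = 14)
V(J) = 16 (V(J) = -2*(-8) = 16)
D(t, A) = 14*A (D(t, A) = A*14 = 14*A)
Y(c) = (2 + c)*(16 + c) (Y(c) = (c + 2)*(c + 16) = (2 + c)*(16 + c))
(-22*D(1, -6))*Y(6) = (-308*(-6))*(32 + 6² + 18*6) = (-22*(-84))*(32 + 36 + 108) = 1848*176 = 325248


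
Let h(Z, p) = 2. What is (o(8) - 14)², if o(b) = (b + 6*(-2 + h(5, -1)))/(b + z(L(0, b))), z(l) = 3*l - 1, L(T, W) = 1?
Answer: 4356/25 ≈ 174.24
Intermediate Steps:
z(l) = -1 + 3*l
o(b) = b/(2 + b) (o(b) = (b + 6*(-2 + 2))/(b + (-1 + 3*1)) = (b + 6*0)/(b + (-1 + 3)) = (b + 0)/(b + 2) = b/(2 + b))
(o(8) - 14)² = (8/(2 + 8) - 14)² = (8/10 - 14)² = (8*(⅒) - 14)² = (⅘ - 14)² = (-66/5)² = 4356/25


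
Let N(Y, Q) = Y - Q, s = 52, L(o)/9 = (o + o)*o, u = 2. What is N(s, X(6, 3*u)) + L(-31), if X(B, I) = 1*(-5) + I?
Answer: 17349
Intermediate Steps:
L(o) = 18*o² (L(o) = 9*((o + o)*o) = 9*((2*o)*o) = 9*(2*o²) = 18*o²)
X(B, I) = -5 + I
N(s, X(6, 3*u)) + L(-31) = (52 - (-5 + 3*2)) + 18*(-31)² = (52 - (-5 + 6)) + 18*961 = (52 - 1*1) + 17298 = (52 - 1) + 17298 = 51 + 17298 = 17349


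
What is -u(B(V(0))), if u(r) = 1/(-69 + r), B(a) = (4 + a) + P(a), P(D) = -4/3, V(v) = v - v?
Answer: 3/199 ≈ 0.015075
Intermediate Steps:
V(v) = 0
P(D) = -4/3 (P(D) = -4*⅓ = -4/3)
B(a) = 8/3 + a (B(a) = (4 + a) - 4/3 = 8/3 + a)
-u(B(V(0))) = -1/(-69 + (8/3 + 0)) = -1/(-69 + 8/3) = -1/(-199/3) = -1*(-3/199) = 3/199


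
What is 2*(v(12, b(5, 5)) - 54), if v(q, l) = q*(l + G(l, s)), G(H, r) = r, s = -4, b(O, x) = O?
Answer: -84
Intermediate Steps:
v(q, l) = q*(-4 + l) (v(q, l) = q*(l - 4) = q*(-4 + l))
2*(v(12, b(5, 5)) - 54) = 2*(12*(-4 + 5) - 54) = 2*(12*1 - 54) = 2*(12 - 54) = 2*(-42) = -84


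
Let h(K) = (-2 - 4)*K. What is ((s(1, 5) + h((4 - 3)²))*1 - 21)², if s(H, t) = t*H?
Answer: 484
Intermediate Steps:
s(H, t) = H*t
h(K) = -6*K
((s(1, 5) + h((4 - 3)²))*1 - 21)² = ((1*5 - 6*(4 - 3)²)*1 - 21)² = ((5 - 6*1²)*1 - 21)² = ((5 - 6*1)*1 - 21)² = ((5 - 6)*1 - 21)² = (-1*1 - 21)² = (-1 - 21)² = (-22)² = 484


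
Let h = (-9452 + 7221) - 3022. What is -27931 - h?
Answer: -22678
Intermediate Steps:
h = -5253 (h = -2231 - 3022 = -5253)
-27931 - h = -27931 - 1*(-5253) = -27931 + 5253 = -22678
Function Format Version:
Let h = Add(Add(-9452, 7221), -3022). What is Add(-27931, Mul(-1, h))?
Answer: -22678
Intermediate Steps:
h = -5253 (h = Add(-2231, -3022) = -5253)
Add(-27931, Mul(-1, h)) = Add(-27931, Mul(-1, -5253)) = Add(-27931, 5253) = -22678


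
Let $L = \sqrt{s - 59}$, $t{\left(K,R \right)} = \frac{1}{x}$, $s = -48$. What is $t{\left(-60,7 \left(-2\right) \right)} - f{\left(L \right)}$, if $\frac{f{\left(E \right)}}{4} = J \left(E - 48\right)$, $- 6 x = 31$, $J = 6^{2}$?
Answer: $\frac{214266}{31} - 144 i \sqrt{107} \approx 6911.8 - 1489.5 i$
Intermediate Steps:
$J = 36$
$x = - \frac{31}{6}$ ($x = \left(- \frac{1}{6}\right) 31 = - \frac{31}{6} \approx -5.1667$)
$t{\left(K,R \right)} = - \frac{6}{31}$ ($t{\left(K,R \right)} = \frac{1}{- \frac{31}{6}} = - \frac{6}{31}$)
$L = i \sqrt{107}$ ($L = \sqrt{-48 - 59} = \sqrt{-107} = i \sqrt{107} \approx 10.344 i$)
$f{\left(E \right)} = -6912 + 144 E$ ($f{\left(E \right)} = 4 \cdot 36 \left(E - 48\right) = 4 \cdot 36 \left(-48 + E\right) = 4 \left(-1728 + 36 E\right) = -6912 + 144 E$)
$t{\left(-60,7 \left(-2\right) \right)} - f{\left(L \right)} = - \frac{6}{31} - \left(-6912 + 144 i \sqrt{107}\right) = - \frac{6}{31} + \left(6912 - 144 i \sqrt{107}\right) = \frac{214266}{31} - 144 i \sqrt{107}$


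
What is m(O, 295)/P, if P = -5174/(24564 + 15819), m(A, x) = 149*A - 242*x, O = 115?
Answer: 2190979665/5174 ≈ 4.2346e+5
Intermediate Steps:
m(A, x) = -242*x + 149*A
P = -5174/40383 ≈ -0.12812
m(O, 295)/P = (-242*295 + 149*115)/(-5174/40383) = (-71390 + 17135)*(-40383/5174) = -54255*(-40383/5174) = 2190979665/5174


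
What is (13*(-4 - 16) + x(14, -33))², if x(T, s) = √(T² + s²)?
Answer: (260 - √1285)² ≈ 50245.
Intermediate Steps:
(13*(-4 - 16) + x(14, -33))² = (13*(-4 - 16) + √(14² + (-33)²))² = (13*(-20) + √(196 + 1089))² = (-260 + √1285)²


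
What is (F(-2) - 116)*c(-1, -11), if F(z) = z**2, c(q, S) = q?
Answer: 112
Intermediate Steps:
(F(-2) - 116)*c(-1, -11) = ((-2)**2 - 116)*(-1) = (4 - 116)*(-1) = -112*(-1) = 112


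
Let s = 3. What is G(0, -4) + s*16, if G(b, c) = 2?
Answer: 50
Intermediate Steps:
G(0, -4) + s*16 = 2 + 3*16 = 2 + 48 = 50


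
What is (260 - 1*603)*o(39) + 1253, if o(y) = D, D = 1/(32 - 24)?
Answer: 9681/8 ≈ 1210.1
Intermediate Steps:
D = 1/8 ≈ 0.12500
o(y) = 1/8
(260 - 1*603)*o(39) + 1253 = (260 - 1*603)*(1/8) + 1253 = (260 - 603)*(1/8) + 1253 = -343*1/8 + 1253 = -343/8 + 1253 = 9681/8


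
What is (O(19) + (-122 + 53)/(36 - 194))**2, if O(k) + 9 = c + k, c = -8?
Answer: 148225/24964 ≈ 5.9376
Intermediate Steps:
O(k) = -17 + k (O(k) = -9 + (-8 + k) = -17 + k)
(O(19) + (-122 + 53)/(36 - 194))**2 = ((-17 + 19) + (-122 + 53)/(36 - 194))**2 = (2 - 69/(-158))**2 = (2 - 69*(-1/158))**2 = (2 + 69/158)**2 = (385/158)**2 = 148225/24964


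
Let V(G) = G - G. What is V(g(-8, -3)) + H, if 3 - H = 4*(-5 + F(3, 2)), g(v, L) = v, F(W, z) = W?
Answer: 11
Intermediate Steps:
V(G) = 0
H = 11 (H = 3 - 4*(-5 + 3) = 3 - 4*(-2) = 3 - 1*(-8) = 3 + 8 = 11)
V(g(-8, -3)) + H = 0 + 11 = 11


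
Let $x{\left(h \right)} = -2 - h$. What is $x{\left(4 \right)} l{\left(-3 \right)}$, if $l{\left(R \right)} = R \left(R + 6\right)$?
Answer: $54$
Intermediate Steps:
$l{\left(R \right)} = R \left(6 + R\right)$
$x{\left(4 \right)} l{\left(-3 \right)} = \left(-2 - 4\right) \left(- 3 \left(6 - 3\right)\right) = \left(-2 - 4\right) \left(\left(-3\right) 3\right) = \left(-6\right) \left(-9\right) = 54$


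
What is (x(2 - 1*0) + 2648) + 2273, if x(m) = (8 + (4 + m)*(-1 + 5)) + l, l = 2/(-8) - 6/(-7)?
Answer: 138701/28 ≈ 4953.6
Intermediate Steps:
l = 17/28 (l = 2*(-1/8) - 6*(-1/7) = -1/4 + 6/7 = 17/28 ≈ 0.60714)
x(m) = 689/28 + 4*m (x(m) = (8 + (4 + m)*(-1 + 5)) + 17/28 = (8 + (4 + m)*4) + 17/28 = (8 + (16 + 4*m)) + 17/28 = (24 + 4*m) + 17/28 = 689/28 + 4*m)
(x(2 - 1*0) + 2648) + 2273 = ((689/28 + 4*(2 - 1*0)) + 2648) + 2273 = ((689/28 + 4*(2 + 0)) + 2648) + 2273 = ((689/28 + 4*2) + 2648) + 2273 = ((689/28 + 8) + 2648) + 2273 = (913/28 + 2648) + 2273 = 75057/28 + 2273 = 138701/28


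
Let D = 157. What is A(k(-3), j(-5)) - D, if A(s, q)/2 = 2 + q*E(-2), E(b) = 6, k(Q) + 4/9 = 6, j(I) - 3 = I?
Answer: -177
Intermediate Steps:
j(I) = 3 + I
k(Q) = 50/9 (k(Q) = -4/9 + 6 = 50/9)
A(s, q) = 4 + 12*q (A(s, q) = 2*(2 + q*6) = 2*(2 + 6*q) = 4 + 12*q)
A(k(-3), j(-5)) - D = (4 + 12*(3 - 5)) - 1*157 = (4 + 12*(-2)) - 157 = (4 - 24) - 157 = -20 - 157 = -177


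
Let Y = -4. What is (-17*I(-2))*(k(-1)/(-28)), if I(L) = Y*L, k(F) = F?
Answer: -34/7 ≈ -4.8571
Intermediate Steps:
I(L) = -4*L
(-17*I(-2))*(k(-1)/(-28)) = (-(-68)*(-2))*(-1/(-28)) = (-17*8)*(-1*(-1/28)) = -136*1/28 = -34/7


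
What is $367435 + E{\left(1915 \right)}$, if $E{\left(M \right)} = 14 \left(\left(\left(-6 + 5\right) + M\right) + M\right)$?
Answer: $421041$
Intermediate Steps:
$E{\left(M \right)} = -14 + 28 M$ ($E{\left(M \right)} = 14 \left(\left(-1 + M\right) + M\right) = 14 \left(-1 + 2 M\right) = -14 + 28 M$)
$367435 + E{\left(1915 \right)} = 367435 + \left(-14 + 28 \cdot 1915\right) = 367435 + \left(-14 + 53620\right) = 367435 + 53606 = 421041$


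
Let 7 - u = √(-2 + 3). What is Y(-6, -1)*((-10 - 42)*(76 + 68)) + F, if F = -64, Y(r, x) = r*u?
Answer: 269504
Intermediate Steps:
u = 6 (u = 7 - √(-2 + 3) = 7 - √1 = 7 - 1*1 = 7 - 1 = 6)
Y(r, x) = 6*r (Y(r, x) = r*6 = 6*r)
Y(-6, -1)*((-10 - 42)*(76 + 68)) + F = (6*(-6))*((-10 - 42)*(76 + 68)) - 64 = -(-1872)*144 - 64 = -36*(-7488) - 64 = 269568 - 64 = 269504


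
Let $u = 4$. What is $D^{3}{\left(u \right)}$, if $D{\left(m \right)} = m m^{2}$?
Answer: $262144$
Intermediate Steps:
$D{\left(m \right)} = m^{3}$
$D^{3}{\left(u \right)} = \left(4^{3}\right)^{3} = 64^{3} = 262144$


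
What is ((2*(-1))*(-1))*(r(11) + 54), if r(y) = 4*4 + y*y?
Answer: 382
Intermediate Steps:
r(y) = 16 + y²
((2*(-1))*(-1))*(r(11) + 54) = ((2*(-1))*(-1))*((16 + 11²) + 54) = (-2*(-1))*((16 + 121) + 54) = 2*(137 + 54) = 2*191 = 382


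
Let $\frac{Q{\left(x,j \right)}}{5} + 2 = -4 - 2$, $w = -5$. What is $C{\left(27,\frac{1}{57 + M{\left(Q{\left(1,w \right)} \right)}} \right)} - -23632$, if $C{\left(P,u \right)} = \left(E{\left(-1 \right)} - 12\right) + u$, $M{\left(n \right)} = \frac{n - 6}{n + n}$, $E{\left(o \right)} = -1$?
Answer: $\frac{54394597}{2303} \approx 23619.0$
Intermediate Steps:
$Q{\left(x,j \right)} = -40$ ($Q{\left(x,j \right)} = -10 + 5 \left(-4 - 2\right) = -10 + 5 \left(-6\right) = -10 - 30 = -40$)
$M{\left(n \right)} = \frac{-6 + n}{2 n}$
$C{\left(P,u \right)} = -13 + u$ ($C{\left(P,u \right)} = \left(-1 - 12\right) + u = -13 + u$)
$C{\left(27,\frac{1}{57 + M{\left(Q{\left(1,w \right)} \right)}} \right)} - -23632 = \left(-13 + \frac{1}{57 + \frac{-6 - 40}{2 \left(-40\right)}}\right) - -23632 = \left(-13 + \frac{1}{57 + \frac{1}{2} \left(- \frac{1}{40}\right) \left(-46\right)}\right) + 23632 = \left(-13 + \frac{1}{57 + \frac{23}{40}}\right) + 23632 = \left(-13 + \frac{1}{\frac{2303}{40}}\right) + 23632 = \left(-13 + \frac{40}{2303}\right) + 23632 = - \frac{29899}{2303} + 23632 = \frac{54394597}{2303}$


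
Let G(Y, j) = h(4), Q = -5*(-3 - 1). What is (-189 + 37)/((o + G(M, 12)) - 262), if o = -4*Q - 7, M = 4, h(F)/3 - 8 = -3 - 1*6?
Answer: 19/44 ≈ 0.43182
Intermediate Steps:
Q = 20 (Q = -5*(-4) = 20)
h(F) = -3 (h(F) = 24 + 3*(-3 - 1*6) = 24 + 3*(-3 - 6) = 24 + 3*(-9) = 24 - 27 = -3)
o = -87 (o = -4*20 - 7 = -80 - 7 = -87)
G(Y, j) = -3
(-189 + 37)/((o + G(M, 12)) - 262) = (-189 + 37)/((-87 - 3) - 262) = -152/(-90 - 262) = -152/(-352) = -152*(-1/352) = 19/44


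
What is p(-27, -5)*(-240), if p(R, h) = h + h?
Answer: 2400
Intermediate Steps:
p(R, h) = 2*h
p(-27, -5)*(-240) = (2*(-5))*(-240) = -10*(-240) = 2400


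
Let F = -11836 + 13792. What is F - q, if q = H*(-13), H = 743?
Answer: 11615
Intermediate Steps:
F = 1956
q = -9659 (q = 743*(-13) = -9659)
F - q = 1956 - 1*(-9659) = 1956 + 9659 = 11615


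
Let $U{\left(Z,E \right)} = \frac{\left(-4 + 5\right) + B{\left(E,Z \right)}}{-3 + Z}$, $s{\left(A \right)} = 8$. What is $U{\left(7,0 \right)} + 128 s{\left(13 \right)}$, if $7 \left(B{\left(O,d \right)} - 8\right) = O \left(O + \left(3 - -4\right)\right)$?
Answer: $\frac{4105}{4} \approx 1026.3$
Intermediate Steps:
$B{\left(O,d \right)} = 8 + \frac{O \left(7 + O\right)}{7}$ ($B{\left(O,d \right)} = 8 + \frac{O \left(O + \left(3 - -4\right)\right)}{7} = 8 + \frac{O \left(O + \left(3 + 4\right)\right)}{7} = 8 + \frac{O \left(O + 7\right)}{7} = 8 + \frac{O \left(7 + O\right)}{7}$)
$U{\left(Z,E \right)} = \frac{9 + E + \frac{E^{2}}{7}}{-3 + Z}$ ($U{\left(Z,E \right)} = \frac{\left(-4 + 5\right) + \left(8 + E + \frac{E^{2}}{7}\right)}{-3 + Z} = \frac{1 + \left(8 + E + \frac{E^{2}}{7}\right)}{-3 + Z} = \frac{9 + E + \frac{E^{2}}{7}}{-3 + Z}$)
$U{\left(7,0 \right)} + 128 s{\left(13 \right)} = \frac{9 + 0 + \frac{0^{2}}{7}}{-3 + 7} + 128 \cdot 8 = \frac{9 + 0 + \frac{1}{7} \cdot 0}{4} + 1024 = \frac{9 + 0 + 0}{4} + 1024 = \frac{1}{4} \cdot 9 + 1024 = \frac{9}{4} + 1024 = \frac{4105}{4}$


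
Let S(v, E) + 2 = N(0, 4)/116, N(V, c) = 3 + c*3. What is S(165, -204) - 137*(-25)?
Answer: 397083/116 ≈ 3423.1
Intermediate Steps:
N(V, c) = 3 + 3*c
S(v, E) = -217/116 (S(v, E) = -2 + (3 + 3*4)/116 = -2 + (3 + 12)*(1/116) = -2 + 15*(1/116) = -2 + 15/116 = -217/116)
S(165, -204) - 137*(-25) = -217/116 - 137*(-25) = -217/116 - 1*(-3425) = -217/116 + 3425 = 397083/116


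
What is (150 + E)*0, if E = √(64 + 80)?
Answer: 0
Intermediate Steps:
E = 12 (E = √144 = 12)
(150 + E)*0 = (150 + 12)*0 = 162*0 = 0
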